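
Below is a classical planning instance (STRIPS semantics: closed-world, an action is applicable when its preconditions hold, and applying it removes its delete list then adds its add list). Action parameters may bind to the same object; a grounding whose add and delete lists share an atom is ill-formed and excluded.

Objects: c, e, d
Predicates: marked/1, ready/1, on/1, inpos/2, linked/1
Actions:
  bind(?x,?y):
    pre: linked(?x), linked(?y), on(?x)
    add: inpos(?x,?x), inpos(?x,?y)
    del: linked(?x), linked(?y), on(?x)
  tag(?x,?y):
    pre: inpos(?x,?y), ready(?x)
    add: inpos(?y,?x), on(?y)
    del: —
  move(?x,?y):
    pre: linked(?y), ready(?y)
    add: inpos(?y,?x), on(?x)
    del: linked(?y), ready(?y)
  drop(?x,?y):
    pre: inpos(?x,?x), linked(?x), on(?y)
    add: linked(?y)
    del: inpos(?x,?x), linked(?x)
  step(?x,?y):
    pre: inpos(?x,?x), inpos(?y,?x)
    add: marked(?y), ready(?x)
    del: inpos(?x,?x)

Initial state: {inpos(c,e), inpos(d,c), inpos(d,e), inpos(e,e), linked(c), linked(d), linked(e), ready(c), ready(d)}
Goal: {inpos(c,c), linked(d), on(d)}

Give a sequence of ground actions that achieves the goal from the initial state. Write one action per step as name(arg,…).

tag(d,c); bind(c,c); tag(c,d)

1. tag(d,c)  →  {inpos(c,d), inpos(c,e), inpos(d,c), inpos(d,e), inpos(e,e), linked(c), linked(d), linked(e), on(c), ready(c), ready(d)}
2. bind(c,c)  →  {inpos(c,c), inpos(c,d), inpos(c,e), inpos(d,c), inpos(d,e), inpos(e,e), linked(d), linked(e), ready(c), ready(d)}
3. tag(c,d)  →  {inpos(c,c), inpos(c,d), inpos(c,e), inpos(d,c), inpos(d,e), inpos(e,e), linked(d), linked(e), on(d), ready(c), ready(d)}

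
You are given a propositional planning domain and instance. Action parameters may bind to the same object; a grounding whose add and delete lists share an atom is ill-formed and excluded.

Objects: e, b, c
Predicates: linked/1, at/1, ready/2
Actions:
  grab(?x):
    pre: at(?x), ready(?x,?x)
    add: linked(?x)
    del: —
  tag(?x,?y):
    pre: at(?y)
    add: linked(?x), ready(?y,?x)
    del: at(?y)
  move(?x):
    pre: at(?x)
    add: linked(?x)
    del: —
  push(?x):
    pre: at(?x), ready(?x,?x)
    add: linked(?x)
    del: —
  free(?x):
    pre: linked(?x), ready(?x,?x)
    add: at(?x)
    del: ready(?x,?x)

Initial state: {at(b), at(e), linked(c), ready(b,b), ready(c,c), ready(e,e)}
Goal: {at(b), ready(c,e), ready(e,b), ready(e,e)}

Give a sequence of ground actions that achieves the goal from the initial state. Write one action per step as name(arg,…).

tag(b,e); free(c); tag(e,c)

1. tag(b,e)  →  {at(b), linked(b), linked(c), ready(b,b), ready(c,c), ready(e,b), ready(e,e)}
2. free(c)  →  {at(b), at(c), linked(b), linked(c), ready(b,b), ready(e,b), ready(e,e)}
3. tag(e,c)  →  {at(b), linked(b), linked(c), linked(e), ready(b,b), ready(c,e), ready(e,b), ready(e,e)}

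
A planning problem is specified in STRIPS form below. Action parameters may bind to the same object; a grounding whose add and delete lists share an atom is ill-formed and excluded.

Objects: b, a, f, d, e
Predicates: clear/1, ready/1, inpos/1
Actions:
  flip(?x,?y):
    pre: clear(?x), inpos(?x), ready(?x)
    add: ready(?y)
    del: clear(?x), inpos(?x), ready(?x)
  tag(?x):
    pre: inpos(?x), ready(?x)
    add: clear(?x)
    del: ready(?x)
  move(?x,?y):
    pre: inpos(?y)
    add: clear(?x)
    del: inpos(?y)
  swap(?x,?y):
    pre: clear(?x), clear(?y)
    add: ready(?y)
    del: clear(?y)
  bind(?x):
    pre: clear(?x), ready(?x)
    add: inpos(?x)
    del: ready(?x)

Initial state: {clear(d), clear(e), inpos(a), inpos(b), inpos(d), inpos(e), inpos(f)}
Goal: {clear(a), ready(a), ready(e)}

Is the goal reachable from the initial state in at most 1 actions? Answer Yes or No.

1. move(a,b)  →  {clear(a), clear(d), clear(e), inpos(a), inpos(d), inpos(e), inpos(f)}
2. swap(a,a)  →  {clear(d), clear(e), inpos(a), inpos(d), inpos(e), inpos(f), ready(a)}
3. move(a,a)  →  {clear(a), clear(d), clear(e), inpos(d), inpos(e), inpos(f), ready(a)}
4. swap(a,e)  →  {clear(a), clear(d), inpos(d), inpos(e), inpos(f), ready(a), ready(e)}
optimal plan length = 4; 4 > 1

No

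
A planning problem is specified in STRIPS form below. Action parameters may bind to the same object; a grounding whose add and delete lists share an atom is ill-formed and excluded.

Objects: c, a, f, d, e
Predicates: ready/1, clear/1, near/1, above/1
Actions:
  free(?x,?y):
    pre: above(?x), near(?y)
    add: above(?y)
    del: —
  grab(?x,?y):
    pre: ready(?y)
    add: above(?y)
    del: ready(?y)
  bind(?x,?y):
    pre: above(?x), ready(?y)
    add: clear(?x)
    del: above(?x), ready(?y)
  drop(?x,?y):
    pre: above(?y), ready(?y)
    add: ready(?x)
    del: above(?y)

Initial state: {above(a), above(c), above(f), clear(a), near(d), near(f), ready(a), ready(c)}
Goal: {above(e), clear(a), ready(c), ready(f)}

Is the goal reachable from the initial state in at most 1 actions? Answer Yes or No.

No

1. drop(f,c)  →  {above(a), above(f), clear(a), near(d), near(f), ready(a), ready(c), ready(f)}
2. drop(e,a)  →  {above(f), clear(a), near(d), near(f), ready(a), ready(c), ready(e), ready(f)}
3. grab(c,e)  →  {above(e), above(f), clear(a), near(d), near(f), ready(a), ready(c), ready(f)}
optimal plan length = 3; 3 > 1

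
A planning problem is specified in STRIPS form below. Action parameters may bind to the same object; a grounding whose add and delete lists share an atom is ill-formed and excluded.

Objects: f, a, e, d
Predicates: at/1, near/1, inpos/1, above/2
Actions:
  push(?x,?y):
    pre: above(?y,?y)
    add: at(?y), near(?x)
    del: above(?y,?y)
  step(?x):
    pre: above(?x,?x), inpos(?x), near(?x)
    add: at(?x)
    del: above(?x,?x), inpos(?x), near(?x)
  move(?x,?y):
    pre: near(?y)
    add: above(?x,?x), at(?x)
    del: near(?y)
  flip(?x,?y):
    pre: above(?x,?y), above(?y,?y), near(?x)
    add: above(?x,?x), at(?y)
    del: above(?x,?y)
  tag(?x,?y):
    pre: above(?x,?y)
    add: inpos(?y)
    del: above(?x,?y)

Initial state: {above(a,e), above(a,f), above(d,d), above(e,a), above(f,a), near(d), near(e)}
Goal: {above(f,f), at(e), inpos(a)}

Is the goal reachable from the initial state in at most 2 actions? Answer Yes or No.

1. move(f,e)  →  {above(a,e), above(a,f), above(d,d), above(e,a), above(f,a), above(f,f), at(f), near(d)}
2. move(e,d)  →  {above(a,e), above(a,f), above(d,d), above(e,a), above(e,e), above(f,a), above(f,f), at(e), at(f)}
3. tag(f,a)  →  {above(a,e), above(a,f), above(d,d), above(e,a), above(e,e), above(f,f), at(e), at(f), inpos(a)}
optimal plan length = 3; 3 > 2

No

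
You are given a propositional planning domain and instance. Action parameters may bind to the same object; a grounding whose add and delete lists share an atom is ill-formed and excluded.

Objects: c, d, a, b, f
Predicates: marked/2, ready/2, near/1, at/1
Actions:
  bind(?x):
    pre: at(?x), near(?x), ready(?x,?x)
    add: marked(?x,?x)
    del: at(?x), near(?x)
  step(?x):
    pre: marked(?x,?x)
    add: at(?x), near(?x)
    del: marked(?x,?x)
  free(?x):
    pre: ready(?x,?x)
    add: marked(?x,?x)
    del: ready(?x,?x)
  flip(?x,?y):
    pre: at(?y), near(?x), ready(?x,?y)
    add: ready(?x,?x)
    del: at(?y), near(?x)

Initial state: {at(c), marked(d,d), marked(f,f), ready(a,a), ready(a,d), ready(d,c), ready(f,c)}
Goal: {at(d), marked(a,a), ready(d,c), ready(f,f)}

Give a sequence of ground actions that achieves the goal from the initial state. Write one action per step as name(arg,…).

step(d); step(f); free(a); flip(f,c)

1. step(d)  →  {at(c), at(d), marked(f,f), near(d), ready(a,a), ready(a,d), ready(d,c), ready(f,c)}
2. step(f)  →  {at(c), at(d), at(f), near(d), near(f), ready(a,a), ready(a,d), ready(d,c), ready(f,c)}
3. free(a)  →  {at(c), at(d), at(f), marked(a,a), near(d), near(f), ready(a,d), ready(d,c), ready(f,c)}
4. flip(f,c)  →  {at(d), at(f), marked(a,a), near(d), ready(a,d), ready(d,c), ready(f,c), ready(f,f)}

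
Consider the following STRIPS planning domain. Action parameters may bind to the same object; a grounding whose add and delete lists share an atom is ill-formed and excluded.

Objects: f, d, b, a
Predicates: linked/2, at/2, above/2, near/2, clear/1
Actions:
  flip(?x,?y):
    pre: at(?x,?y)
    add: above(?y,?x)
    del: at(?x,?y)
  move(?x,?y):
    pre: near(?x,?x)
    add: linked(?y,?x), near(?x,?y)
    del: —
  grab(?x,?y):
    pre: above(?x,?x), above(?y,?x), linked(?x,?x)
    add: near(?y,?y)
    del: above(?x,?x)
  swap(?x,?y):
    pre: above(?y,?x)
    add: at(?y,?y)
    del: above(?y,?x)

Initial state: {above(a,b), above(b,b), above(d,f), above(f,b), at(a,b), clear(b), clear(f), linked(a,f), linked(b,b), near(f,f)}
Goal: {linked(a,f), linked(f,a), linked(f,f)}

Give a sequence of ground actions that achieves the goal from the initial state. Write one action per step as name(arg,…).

1. move(f,f)  →  {above(a,b), above(b,b), above(d,f), above(f,b), at(a,b), clear(b), clear(f), linked(a,f), linked(b,b), linked(f,f), near(f,f)}
2. grab(b,a)  →  {above(a,b), above(d,f), above(f,b), at(a,b), clear(b), clear(f), linked(a,f), linked(b,b), linked(f,f), near(a,a), near(f,f)}
3. move(a,f)  →  {above(a,b), above(d,f), above(f,b), at(a,b), clear(b), clear(f), linked(a,f), linked(b,b), linked(f,a), linked(f,f), near(a,a), near(a,f), near(f,f)}

move(f,f); grab(b,a); move(a,f)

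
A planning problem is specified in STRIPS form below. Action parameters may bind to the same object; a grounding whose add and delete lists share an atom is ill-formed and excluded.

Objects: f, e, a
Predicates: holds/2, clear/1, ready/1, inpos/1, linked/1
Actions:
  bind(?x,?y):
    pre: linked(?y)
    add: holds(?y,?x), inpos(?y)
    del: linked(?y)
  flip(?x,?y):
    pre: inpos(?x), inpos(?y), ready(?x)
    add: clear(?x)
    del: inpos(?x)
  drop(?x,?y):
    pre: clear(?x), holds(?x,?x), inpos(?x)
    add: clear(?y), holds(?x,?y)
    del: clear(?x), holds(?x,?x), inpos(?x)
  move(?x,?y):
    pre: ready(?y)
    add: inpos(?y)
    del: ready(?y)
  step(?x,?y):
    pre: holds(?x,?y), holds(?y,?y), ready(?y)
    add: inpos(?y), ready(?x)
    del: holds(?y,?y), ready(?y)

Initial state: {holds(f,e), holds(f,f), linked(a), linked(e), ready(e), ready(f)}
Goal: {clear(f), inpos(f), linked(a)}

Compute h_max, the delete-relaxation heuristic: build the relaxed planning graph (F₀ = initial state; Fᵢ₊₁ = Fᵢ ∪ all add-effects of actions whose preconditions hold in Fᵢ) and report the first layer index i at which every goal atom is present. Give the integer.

F0 = init (6 atoms)
F1 = F0 ∪ {holds(a,a), holds(a,e), holds(a,f), holds(e,a), holds(e,e), holds(e,f), inpos(a), inpos(e), inpos(f)}  (15 atoms)
F2 = F1 ∪ {clear(e), clear(f), ready(a)}  (18 atoms)
goal ⊆ F2  ⇒  h_max = 2

2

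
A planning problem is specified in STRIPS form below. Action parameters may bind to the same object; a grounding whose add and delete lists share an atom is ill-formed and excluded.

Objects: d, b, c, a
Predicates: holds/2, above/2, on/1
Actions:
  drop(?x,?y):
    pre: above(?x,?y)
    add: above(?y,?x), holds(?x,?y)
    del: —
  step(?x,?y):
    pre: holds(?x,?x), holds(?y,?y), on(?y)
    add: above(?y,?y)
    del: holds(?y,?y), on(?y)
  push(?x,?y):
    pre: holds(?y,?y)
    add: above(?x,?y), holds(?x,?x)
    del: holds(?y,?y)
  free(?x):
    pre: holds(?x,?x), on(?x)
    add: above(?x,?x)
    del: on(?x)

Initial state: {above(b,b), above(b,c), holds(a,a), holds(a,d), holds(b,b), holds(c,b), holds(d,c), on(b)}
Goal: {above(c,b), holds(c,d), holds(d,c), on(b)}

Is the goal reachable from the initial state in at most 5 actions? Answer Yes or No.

Yes

1. drop(b,c)  →  {above(b,b), above(b,c), above(c,b), holds(a,a), holds(a,d), holds(b,b), holds(b,c), holds(c,b), holds(d,c), on(b)}
2. push(d,b)  →  {above(b,b), above(b,c), above(c,b), above(d,b), holds(a,a), holds(a,d), holds(b,c), holds(c,b), holds(d,c), holds(d,d), on(b)}
3. push(c,d)  →  {above(b,b), above(b,c), above(c,b), above(c,d), above(d,b), holds(a,a), holds(a,d), holds(b,c), holds(c,b), holds(c,c), holds(d,c), on(b)}
4. drop(c,d)  →  {above(b,b), above(b,c), above(c,b), above(c,d), above(d,b), above(d,c), holds(a,a), holds(a,d), holds(b,c), holds(c,b), holds(c,c), holds(c,d), holds(d,c), on(b)}
optimal plan length = 4; 4 ≤ 5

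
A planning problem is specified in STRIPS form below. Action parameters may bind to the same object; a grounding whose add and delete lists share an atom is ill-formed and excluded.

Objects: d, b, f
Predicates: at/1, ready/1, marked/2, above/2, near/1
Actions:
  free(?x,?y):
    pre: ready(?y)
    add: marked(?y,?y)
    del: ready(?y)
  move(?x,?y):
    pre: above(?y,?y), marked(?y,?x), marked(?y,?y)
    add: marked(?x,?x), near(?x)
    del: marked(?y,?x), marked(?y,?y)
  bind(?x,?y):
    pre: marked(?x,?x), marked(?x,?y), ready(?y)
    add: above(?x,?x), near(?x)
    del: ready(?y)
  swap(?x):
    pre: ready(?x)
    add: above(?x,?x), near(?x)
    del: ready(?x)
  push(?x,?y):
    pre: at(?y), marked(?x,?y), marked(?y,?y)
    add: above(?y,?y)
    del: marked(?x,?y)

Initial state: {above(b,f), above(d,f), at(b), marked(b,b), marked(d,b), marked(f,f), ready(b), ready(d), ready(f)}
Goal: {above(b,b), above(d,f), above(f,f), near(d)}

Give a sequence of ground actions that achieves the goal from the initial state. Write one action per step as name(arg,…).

1. bind(b,b)  →  {above(b,b), above(b,f), above(d,f), at(b), marked(b,b), marked(d,b), marked(f,f), near(b), ready(d), ready(f)}
2. bind(f,f)  →  {above(b,b), above(b,f), above(d,f), above(f,f), at(b), marked(b,b), marked(d,b), marked(f,f), near(b), near(f), ready(d)}
3. swap(d)  →  {above(b,b), above(b,f), above(d,d), above(d,f), above(f,f), at(b), marked(b,b), marked(d,b), marked(f,f), near(b), near(d), near(f)}

bind(b,b); bind(f,f); swap(d)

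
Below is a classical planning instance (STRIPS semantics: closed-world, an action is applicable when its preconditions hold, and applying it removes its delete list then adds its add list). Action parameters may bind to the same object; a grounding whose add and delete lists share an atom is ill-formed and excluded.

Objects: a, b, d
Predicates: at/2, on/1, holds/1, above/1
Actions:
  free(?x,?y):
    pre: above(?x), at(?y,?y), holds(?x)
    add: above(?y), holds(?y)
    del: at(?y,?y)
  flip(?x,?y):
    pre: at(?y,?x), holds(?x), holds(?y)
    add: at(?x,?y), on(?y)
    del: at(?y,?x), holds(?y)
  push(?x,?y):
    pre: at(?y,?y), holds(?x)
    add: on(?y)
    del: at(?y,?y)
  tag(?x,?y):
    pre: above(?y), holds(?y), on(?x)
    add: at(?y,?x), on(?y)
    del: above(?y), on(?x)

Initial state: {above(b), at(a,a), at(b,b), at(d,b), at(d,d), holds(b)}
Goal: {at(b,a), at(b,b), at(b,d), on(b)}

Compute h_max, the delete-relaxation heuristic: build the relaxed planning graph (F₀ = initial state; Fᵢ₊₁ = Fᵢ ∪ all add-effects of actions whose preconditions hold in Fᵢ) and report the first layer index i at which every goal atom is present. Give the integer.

2

F0 = init (6 atoms)
F1 = F0 ∪ {above(a), above(d), holds(a), holds(d), on(a), on(b), on(d)}  (13 atoms)
F2 = F1 ∪ {at(a,b), at(a,d), at(b,a), at(b,d), at(d,a)}  (18 atoms)
goal ⊆ F2  ⇒  h_max = 2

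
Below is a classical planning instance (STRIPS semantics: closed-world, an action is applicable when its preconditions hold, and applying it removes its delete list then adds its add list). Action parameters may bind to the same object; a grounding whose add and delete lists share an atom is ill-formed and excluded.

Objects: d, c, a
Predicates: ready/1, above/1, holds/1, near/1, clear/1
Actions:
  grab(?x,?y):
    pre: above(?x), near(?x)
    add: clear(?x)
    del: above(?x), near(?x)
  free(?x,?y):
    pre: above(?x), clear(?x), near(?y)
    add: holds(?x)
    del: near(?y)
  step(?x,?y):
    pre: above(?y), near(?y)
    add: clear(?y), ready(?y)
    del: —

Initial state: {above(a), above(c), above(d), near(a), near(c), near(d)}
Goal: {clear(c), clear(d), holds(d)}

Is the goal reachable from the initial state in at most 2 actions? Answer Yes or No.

1. grab(c,d)  →  {above(a), above(d), clear(c), near(a), near(d)}
2. step(d,d)  →  {above(a), above(d), clear(c), clear(d), near(a), near(d), ready(d)}
3. free(d,d)  →  {above(a), above(d), clear(c), clear(d), holds(d), near(a), ready(d)}
optimal plan length = 3; 3 > 2

No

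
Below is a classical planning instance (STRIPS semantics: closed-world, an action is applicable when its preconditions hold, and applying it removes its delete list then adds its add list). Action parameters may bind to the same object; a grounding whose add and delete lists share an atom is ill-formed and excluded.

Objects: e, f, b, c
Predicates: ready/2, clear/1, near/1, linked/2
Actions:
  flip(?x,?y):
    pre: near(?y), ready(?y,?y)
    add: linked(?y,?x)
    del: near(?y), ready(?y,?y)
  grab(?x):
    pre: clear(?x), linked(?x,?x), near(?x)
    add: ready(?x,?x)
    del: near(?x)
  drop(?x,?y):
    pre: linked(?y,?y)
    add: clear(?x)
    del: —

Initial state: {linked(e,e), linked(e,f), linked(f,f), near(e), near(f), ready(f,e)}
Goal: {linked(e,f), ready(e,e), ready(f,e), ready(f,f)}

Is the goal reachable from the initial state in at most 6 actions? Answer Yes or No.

Yes

1. drop(e,e)  →  {clear(e), linked(e,e), linked(e,f), linked(f,f), near(e), near(f), ready(f,e)}
2. grab(e)  →  {clear(e), linked(e,e), linked(e,f), linked(f,f), near(f), ready(e,e), ready(f,e)}
3. drop(f,e)  →  {clear(e), clear(f), linked(e,e), linked(e,f), linked(f,f), near(f), ready(e,e), ready(f,e)}
4. grab(f)  →  {clear(e), clear(f), linked(e,e), linked(e,f), linked(f,f), ready(e,e), ready(f,e), ready(f,f)}
optimal plan length = 4; 4 ≤ 6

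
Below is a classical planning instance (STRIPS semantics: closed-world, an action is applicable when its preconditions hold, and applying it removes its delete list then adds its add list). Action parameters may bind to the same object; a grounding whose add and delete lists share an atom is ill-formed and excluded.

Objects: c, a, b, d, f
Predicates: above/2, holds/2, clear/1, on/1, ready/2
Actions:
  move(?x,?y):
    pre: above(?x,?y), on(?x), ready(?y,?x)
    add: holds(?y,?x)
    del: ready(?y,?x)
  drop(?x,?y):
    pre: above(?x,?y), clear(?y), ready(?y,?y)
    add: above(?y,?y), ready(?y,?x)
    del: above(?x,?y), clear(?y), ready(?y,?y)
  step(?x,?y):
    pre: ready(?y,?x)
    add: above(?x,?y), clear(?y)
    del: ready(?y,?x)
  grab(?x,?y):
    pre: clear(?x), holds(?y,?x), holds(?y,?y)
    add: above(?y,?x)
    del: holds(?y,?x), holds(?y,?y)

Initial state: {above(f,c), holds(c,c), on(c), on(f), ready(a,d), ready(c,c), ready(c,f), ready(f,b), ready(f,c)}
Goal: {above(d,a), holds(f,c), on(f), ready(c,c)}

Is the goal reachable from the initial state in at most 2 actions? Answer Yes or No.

1. move(f,c)  →  {above(f,c), holds(c,c), holds(c,f), on(c), on(f), ready(a,d), ready(c,c), ready(f,b), ready(f,c)}
2. step(b,f)  →  {above(b,f), above(f,c), clear(f), holds(c,c), holds(c,f), on(c), on(f), ready(a,d), ready(c,c), ready(f,c)}
3. step(d,a)  →  {above(b,f), above(d,a), above(f,c), clear(a), clear(f), holds(c,c), holds(c,f), on(c), on(f), ready(c,c), ready(f,c)}
4. grab(f,c)  →  {above(b,f), above(c,f), above(d,a), above(f,c), clear(a), clear(f), on(c), on(f), ready(c,c), ready(f,c)}
5. move(c,f)  →  {above(b,f), above(c,f), above(d,a), above(f,c), clear(a), clear(f), holds(f,c), on(c), on(f), ready(c,c)}
optimal plan length = 5; 5 > 2

No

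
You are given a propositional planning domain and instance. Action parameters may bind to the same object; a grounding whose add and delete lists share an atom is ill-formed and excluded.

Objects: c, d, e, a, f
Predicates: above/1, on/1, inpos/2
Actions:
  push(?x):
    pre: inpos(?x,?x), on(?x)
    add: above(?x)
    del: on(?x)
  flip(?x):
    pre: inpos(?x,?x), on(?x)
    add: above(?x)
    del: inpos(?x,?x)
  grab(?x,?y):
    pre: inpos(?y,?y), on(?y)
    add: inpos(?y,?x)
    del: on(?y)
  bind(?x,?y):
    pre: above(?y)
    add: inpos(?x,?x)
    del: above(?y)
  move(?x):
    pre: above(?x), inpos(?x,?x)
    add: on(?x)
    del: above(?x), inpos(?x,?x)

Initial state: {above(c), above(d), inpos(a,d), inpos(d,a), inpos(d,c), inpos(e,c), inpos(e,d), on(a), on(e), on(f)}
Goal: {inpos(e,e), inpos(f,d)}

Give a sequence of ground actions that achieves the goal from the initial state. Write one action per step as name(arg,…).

bind(e,c); bind(f,d); grab(d,f)

1. bind(e,c)  →  {above(d), inpos(a,d), inpos(d,a), inpos(d,c), inpos(e,c), inpos(e,d), inpos(e,e), on(a), on(e), on(f)}
2. bind(f,d)  →  {inpos(a,d), inpos(d,a), inpos(d,c), inpos(e,c), inpos(e,d), inpos(e,e), inpos(f,f), on(a), on(e), on(f)}
3. grab(d,f)  →  {inpos(a,d), inpos(d,a), inpos(d,c), inpos(e,c), inpos(e,d), inpos(e,e), inpos(f,d), inpos(f,f), on(a), on(e)}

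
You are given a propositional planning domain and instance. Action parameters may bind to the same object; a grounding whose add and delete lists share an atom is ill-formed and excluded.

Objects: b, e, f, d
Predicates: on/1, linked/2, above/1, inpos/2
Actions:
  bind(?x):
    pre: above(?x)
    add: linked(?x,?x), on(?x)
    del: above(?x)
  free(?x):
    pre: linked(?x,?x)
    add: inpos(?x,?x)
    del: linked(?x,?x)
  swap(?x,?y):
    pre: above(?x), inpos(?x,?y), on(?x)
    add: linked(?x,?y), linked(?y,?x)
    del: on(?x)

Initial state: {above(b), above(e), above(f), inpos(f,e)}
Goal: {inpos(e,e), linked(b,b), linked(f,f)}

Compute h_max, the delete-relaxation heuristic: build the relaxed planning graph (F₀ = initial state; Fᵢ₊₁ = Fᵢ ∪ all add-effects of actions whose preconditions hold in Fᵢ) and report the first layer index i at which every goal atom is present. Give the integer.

2

F0 = init (4 atoms)
F1 = F0 ∪ {linked(b,b), linked(e,e), linked(f,f), on(b), on(e), on(f)}  (10 atoms)
F2 = F1 ∪ {inpos(b,b), inpos(e,e), inpos(f,f), linked(e,f), linked(f,e)}  (15 atoms)
goal ⊆ F2  ⇒  h_max = 2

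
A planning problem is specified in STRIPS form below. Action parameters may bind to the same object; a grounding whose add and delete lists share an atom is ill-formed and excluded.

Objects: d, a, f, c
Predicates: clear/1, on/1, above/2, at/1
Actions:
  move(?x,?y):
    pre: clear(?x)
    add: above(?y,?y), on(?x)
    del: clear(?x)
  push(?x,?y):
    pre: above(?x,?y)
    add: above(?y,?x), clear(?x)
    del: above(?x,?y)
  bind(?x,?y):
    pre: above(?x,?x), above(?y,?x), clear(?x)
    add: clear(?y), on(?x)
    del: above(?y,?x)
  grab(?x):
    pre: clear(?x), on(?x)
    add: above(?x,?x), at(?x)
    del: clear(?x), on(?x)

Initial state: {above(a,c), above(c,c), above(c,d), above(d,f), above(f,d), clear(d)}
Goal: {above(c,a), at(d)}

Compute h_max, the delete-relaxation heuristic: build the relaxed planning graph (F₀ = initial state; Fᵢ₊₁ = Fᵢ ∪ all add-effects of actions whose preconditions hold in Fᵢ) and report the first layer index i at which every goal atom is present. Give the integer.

F0 = init (6 atoms)
F1 = F0 ∪ {above(a,a), above(c,a), above(d,c), above(d,d), above(f,f), clear(a), clear(c), clear(f), on(d)}  (15 atoms)
F2 = F1 ∪ {at(d), on(a), on(c), on(f)}  (19 atoms)
goal ⊆ F2  ⇒  h_max = 2

2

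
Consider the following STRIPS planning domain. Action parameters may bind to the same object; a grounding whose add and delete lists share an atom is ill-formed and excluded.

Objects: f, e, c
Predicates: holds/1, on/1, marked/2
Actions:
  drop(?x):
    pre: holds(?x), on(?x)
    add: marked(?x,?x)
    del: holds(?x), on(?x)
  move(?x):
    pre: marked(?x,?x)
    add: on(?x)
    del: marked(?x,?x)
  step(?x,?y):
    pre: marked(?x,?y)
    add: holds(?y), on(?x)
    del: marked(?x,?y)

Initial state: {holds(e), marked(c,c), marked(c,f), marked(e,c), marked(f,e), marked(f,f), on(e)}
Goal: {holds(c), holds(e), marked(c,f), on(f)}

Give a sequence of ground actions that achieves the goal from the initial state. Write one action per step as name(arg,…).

1. move(f)  →  {holds(e), marked(c,c), marked(c,f), marked(e,c), marked(f,e), on(e), on(f)}
2. step(e,c)  →  {holds(c), holds(e), marked(c,c), marked(c,f), marked(f,e), on(e), on(f)}

move(f); step(e,c)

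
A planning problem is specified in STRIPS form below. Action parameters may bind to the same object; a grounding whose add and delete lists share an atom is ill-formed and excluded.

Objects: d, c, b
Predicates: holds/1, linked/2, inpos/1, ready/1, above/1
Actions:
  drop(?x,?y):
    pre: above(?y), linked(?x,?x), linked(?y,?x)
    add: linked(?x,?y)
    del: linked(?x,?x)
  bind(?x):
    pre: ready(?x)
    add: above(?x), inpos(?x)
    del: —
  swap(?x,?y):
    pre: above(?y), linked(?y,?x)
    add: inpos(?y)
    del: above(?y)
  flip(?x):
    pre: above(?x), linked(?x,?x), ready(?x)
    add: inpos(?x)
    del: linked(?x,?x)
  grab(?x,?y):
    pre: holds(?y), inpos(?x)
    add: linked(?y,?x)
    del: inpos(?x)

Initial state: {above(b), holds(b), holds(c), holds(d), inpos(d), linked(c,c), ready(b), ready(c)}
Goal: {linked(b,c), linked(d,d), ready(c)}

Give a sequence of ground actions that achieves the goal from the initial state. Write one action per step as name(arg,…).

bind(c); grab(d,d); grab(c,b)

1. bind(c)  →  {above(b), above(c), holds(b), holds(c), holds(d), inpos(c), inpos(d), linked(c,c), ready(b), ready(c)}
2. grab(d,d)  →  {above(b), above(c), holds(b), holds(c), holds(d), inpos(c), linked(c,c), linked(d,d), ready(b), ready(c)}
3. grab(c,b)  →  {above(b), above(c), holds(b), holds(c), holds(d), linked(b,c), linked(c,c), linked(d,d), ready(b), ready(c)}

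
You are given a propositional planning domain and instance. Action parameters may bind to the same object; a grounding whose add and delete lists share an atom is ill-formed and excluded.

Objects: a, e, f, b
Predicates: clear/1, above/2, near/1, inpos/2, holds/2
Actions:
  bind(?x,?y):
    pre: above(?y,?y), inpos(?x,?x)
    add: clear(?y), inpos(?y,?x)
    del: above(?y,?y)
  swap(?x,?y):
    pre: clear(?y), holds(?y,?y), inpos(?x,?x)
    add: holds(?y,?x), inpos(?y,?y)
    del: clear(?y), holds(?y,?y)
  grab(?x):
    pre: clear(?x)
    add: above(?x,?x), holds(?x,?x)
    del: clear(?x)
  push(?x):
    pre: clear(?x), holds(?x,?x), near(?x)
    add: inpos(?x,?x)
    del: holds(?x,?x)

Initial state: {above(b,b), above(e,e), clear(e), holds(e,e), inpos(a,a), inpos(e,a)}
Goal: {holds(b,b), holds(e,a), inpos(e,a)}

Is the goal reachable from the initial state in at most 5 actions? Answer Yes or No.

1. bind(a,b)  →  {above(e,e), clear(b), clear(e), holds(e,e), inpos(a,a), inpos(b,a), inpos(e,a)}
2. swap(a,e)  →  {above(e,e), clear(b), holds(e,a), inpos(a,a), inpos(b,a), inpos(e,a), inpos(e,e)}
3. grab(b)  →  {above(b,b), above(e,e), holds(b,b), holds(e,a), inpos(a,a), inpos(b,a), inpos(e,a), inpos(e,e)}
optimal plan length = 3; 3 ≤ 5

Yes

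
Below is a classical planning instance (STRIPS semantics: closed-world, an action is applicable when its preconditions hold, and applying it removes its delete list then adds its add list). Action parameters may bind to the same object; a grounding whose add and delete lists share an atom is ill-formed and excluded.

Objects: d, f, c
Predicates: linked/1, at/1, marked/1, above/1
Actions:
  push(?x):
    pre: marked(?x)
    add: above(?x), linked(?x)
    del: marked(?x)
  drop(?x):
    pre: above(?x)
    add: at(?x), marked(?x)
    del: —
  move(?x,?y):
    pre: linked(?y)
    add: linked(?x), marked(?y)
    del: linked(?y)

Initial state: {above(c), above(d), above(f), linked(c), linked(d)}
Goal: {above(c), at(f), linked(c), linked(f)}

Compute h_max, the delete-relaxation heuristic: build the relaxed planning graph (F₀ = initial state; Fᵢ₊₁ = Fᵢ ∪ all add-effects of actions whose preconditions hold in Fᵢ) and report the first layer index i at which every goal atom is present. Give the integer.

F0 = init (5 atoms)
F1 = F0 ∪ {at(c), at(d), at(f), linked(f), marked(c), marked(d), marked(f)}  (12 atoms)
goal ⊆ F1  ⇒  h_max = 1

1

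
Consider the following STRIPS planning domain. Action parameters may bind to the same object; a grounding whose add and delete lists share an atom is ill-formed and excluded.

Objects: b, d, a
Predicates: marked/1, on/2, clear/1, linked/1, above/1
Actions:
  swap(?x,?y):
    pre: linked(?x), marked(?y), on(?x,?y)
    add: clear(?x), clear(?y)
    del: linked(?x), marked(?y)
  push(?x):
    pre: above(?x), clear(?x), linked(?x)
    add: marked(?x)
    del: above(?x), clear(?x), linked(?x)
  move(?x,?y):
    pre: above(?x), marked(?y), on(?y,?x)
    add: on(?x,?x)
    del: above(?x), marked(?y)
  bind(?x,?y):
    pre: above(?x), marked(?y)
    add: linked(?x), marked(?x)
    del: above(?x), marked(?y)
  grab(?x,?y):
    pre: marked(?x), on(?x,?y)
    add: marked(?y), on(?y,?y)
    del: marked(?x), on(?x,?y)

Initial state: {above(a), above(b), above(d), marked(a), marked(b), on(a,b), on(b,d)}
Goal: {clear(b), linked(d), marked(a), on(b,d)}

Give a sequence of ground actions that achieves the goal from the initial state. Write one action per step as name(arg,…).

1. bind(d,a)  →  {above(a), above(b), linked(d), marked(b), marked(d), on(a,b), on(b,d)}
2. bind(a,d)  →  {above(b), linked(a), linked(d), marked(a), marked(b), on(a,b), on(b,d)}
3. swap(a,b)  →  {above(b), clear(a), clear(b), linked(d), marked(a), on(a,b), on(b,d)}

bind(d,a); bind(a,d); swap(a,b)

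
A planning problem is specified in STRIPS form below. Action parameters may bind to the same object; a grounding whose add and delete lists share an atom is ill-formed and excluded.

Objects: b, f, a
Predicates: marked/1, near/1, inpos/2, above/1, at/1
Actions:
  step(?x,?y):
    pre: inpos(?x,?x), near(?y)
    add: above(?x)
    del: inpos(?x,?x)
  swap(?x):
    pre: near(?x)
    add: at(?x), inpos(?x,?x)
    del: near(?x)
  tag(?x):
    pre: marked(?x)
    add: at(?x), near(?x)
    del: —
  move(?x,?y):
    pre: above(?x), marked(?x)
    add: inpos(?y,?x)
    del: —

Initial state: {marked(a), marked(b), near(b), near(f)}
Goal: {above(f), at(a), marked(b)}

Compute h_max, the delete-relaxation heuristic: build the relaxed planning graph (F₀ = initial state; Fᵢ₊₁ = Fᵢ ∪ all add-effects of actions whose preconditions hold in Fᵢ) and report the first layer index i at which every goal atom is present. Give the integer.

F0 = init (4 atoms)
F1 = F0 ∪ {at(a), at(b), at(f), inpos(b,b), inpos(f,f), near(a)}  (10 atoms)
F2 = F1 ∪ {above(b), above(f), inpos(a,a)}  (13 atoms)
goal ⊆ F2  ⇒  h_max = 2

2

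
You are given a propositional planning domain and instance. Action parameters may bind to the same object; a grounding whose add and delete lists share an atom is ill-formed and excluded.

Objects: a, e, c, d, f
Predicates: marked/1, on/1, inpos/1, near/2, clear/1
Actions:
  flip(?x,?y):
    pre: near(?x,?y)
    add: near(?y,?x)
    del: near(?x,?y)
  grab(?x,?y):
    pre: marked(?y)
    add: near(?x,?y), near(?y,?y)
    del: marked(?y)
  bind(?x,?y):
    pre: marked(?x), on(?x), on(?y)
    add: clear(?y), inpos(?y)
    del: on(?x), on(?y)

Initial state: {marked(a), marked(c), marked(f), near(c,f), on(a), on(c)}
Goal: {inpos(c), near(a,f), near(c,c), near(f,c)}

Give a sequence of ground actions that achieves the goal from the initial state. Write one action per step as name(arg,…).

grab(a,f); grab(f,c); bind(a,c)

1. grab(a,f)  →  {marked(a), marked(c), near(a,f), near(c,f), near(f,f), on(a), on(c)}
2. grab(f,c)  →  {marked(a), near(a,f), near(c,c), near(c,f), near(f,c), near(f,f), on(a), on(c)}
3. bind(a,c)  →  {clear(c), inpos(c), marked(a), near(a,f), near(c,c), near(c,f), near(f,c), near(f,f)}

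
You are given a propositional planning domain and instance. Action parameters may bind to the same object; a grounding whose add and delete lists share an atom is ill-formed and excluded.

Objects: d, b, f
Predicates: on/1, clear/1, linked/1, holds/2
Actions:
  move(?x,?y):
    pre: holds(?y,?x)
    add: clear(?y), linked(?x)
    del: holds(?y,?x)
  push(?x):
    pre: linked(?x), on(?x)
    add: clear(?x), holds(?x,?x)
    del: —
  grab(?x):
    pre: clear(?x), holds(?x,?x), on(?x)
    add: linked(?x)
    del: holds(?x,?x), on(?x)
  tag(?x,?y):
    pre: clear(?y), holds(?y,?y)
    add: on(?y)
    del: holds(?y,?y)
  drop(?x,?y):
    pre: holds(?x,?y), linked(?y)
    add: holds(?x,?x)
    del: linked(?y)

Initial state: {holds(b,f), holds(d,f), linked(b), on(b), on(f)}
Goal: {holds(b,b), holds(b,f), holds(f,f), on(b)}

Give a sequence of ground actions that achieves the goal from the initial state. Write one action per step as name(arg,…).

move(f,d); push(b); push(f)

1. move(f,d)  →  {clear(d), holds(b,f), linked(b), linked(f), on(b), on(f)}
2. push(b)  →  {clear(b), clear(d), holds(b,b), holds(b,f), linked(b), linked(f), on(b), on(f)}
3. push(f)  →  {clear(b), clear(d), clear(f), holds(b,b), holds(b,f), holds(f,f), linked(b), linked(f), on(b), on(f)}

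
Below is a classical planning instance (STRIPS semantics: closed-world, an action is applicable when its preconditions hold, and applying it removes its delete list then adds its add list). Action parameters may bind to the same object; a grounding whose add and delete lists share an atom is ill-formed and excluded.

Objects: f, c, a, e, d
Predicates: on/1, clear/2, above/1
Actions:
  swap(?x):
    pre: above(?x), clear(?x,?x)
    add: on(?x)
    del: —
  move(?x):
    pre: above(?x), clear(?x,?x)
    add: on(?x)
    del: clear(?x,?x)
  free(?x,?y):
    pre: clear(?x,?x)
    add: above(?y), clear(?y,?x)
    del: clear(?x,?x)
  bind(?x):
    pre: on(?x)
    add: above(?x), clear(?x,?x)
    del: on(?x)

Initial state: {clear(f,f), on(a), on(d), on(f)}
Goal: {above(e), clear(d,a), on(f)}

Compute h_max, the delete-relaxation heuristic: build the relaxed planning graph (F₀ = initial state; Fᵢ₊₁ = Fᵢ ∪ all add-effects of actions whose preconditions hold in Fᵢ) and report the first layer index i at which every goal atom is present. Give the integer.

F0 = init (4 atoms)
F1 = F0 ∪ {above(a), above(c), above(d), above(e), above(f), clear(a,a), clear(a,f), clear(c,f), clear(d,d), clear(d,f), clear(e,f)}  (15 atoms)
F2 = F1 ∪ {clear(a,d), clear(c,a), clear(c,d), clear(d,a), clear(e,a), clear(e,d), clear(f,a), clear(f,d)}  (23 atoms)
goal ⊆ F2  ⇒  h_max = 2

2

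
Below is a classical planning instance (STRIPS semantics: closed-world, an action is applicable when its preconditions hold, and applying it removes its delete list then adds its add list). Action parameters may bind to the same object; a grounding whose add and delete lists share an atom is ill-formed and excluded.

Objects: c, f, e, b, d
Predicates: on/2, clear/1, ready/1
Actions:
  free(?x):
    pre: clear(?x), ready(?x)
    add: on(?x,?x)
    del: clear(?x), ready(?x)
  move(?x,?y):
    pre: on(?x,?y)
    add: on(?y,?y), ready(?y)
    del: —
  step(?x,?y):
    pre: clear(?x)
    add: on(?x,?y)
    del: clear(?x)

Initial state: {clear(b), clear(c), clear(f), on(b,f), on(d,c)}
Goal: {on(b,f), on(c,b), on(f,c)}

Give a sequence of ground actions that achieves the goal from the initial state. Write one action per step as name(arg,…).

1. step(c,b)  →  {clear(b), clear(f), on(b,f), on(c,b), on(d,c)}
2. step(f,c)  →  {clear(b), on(b,f), on(c,b), on(d,c), on(f,c)}

step(c,b); step(f,c)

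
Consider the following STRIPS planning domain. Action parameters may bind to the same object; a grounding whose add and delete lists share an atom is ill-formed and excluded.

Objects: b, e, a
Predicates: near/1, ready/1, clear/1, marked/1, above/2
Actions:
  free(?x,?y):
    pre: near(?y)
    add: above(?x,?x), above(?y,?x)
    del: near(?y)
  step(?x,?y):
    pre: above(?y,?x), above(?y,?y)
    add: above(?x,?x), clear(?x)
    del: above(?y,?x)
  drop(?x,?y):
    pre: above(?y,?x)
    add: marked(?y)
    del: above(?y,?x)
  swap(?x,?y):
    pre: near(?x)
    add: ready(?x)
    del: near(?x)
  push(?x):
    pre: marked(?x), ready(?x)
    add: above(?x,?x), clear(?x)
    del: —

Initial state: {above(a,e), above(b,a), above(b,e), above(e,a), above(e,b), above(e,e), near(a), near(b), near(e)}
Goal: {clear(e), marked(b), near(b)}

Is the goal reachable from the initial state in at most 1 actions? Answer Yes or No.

1. free(b,e)  →  {above(a,e), above(b,a), above(b,b), above(b,e), above(e,a), above(e,b), above(e,e), near(a), near(b)}
2. step(e,b)  →  {above(a,e), above(b,a), above(b,b), above(e,a), above(e,b), above(e,e), clear(e), near(a), near(b)}
3. drop(b,b)  →  {above(a,e), above(b,a), above(e,a), above(e,b), above(e,e), clear(e), marked(b), near(a), near(b)}
optimal plan length = 3; 3 > 1

No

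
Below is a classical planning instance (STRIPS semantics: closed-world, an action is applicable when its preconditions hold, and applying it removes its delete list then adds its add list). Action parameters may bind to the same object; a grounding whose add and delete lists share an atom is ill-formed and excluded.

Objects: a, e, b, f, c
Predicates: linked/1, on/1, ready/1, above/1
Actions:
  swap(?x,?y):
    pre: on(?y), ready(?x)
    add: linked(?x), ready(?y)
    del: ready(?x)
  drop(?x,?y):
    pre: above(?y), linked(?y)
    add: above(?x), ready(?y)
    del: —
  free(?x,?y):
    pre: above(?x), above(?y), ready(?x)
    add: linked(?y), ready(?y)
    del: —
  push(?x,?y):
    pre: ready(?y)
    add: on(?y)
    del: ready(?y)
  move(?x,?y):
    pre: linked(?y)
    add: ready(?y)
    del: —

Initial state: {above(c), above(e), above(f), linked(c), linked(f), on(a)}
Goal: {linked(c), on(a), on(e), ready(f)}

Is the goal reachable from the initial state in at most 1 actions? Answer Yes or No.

1. drop(a,f)  →  {above(a), above(c), above(e), above(f), linked(c), linked(f), on(a), ready(f)}
2. free(f,e)  →  {above(a), above(c), above(e), above(f), linked(c), linked(e), linked(f), on(a), ready(e), ready(f)}
3. push(a,e)  →  {above(a), above(c), above(e), above(f), linked(c), linked(e), linked(f), on(a), on(e), ready(f)}
optimal plan length = 3; 3 > 1

No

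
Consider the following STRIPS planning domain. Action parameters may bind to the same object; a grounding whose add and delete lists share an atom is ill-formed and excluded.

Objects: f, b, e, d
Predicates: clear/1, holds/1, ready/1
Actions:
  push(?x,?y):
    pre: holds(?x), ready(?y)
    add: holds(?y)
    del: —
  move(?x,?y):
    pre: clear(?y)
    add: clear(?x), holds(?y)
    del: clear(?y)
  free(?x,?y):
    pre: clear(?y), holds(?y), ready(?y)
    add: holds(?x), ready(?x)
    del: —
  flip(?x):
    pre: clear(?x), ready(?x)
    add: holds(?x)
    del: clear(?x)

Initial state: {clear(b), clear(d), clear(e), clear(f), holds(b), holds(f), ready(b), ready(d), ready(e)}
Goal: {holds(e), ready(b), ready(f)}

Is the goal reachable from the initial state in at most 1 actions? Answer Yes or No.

No

1. push(f,e)  →  {clear(b), clear(d), clear(e), clear(f), holds(b), holds(e), holds(f), ready(b), ready(d), ready(e)}
2. free(f,b)  →  {clear(b), clear(d), clear(e), clear(f), holds(b), holds(e), holds(f), ready(b), ready(d), ready(e), ready(f)}
optimal plan length = 2; 2 > 1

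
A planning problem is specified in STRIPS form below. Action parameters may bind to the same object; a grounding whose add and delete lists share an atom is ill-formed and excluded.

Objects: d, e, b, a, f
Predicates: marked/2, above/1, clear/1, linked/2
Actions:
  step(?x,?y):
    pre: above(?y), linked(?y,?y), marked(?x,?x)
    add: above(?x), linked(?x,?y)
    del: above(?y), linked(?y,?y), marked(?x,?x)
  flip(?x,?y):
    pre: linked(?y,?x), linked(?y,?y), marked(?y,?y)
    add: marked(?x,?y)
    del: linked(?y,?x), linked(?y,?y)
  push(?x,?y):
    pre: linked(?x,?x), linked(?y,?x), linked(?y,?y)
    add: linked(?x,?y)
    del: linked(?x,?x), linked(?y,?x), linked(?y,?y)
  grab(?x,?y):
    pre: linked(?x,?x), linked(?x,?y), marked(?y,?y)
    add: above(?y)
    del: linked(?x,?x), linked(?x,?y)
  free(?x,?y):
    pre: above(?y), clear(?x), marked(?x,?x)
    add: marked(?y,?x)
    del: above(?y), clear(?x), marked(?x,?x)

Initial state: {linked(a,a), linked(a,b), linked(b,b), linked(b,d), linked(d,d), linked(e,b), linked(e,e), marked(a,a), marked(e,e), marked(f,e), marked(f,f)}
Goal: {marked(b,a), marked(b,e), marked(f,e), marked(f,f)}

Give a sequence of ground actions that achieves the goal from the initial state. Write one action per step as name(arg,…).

1. flip(b,e)  →  {linked(a,a), linked(a,b), linked(b,b), linked(b,d), linked(d,d), marked(a,a), marked(b,e), marked(e,e), marked(f,e), marked(f,f)}
2. flip(b,a)  →  {linked(b,b), linked(b,d), linked(d,d), marked(a,a), marked(b,a), marked(b,e), marked(e,e), marked(f,e), marked(f,f)}

flip(b,e); flip(b,a)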